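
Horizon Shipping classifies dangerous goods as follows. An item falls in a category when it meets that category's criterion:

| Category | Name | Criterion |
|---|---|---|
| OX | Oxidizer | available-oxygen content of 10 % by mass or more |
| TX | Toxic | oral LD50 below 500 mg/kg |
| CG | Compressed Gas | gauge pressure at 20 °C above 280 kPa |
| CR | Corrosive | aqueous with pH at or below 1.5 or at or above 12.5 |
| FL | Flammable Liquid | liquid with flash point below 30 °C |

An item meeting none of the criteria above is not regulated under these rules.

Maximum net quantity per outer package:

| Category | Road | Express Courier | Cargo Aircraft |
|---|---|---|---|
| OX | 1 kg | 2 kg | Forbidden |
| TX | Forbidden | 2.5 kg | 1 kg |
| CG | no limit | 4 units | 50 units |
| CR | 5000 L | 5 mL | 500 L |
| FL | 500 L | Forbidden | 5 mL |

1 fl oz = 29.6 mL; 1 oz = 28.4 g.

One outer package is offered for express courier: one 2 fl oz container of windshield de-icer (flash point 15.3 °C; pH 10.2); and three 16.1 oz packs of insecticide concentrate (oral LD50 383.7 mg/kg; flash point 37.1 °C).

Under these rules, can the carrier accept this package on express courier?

Windshield de-icer: flash point 15.3 °C < 30 °C → Category FL (Flammable Liquid).
With oral LD50 383.7 mg/kg (< 500 mg/kg), the insecticide concentrate falls in Category TX.
Category FL quantity: one 2 fl oz container = 59.2 mL.
By express courier, Category FL is Forbidden regardless of quantity.
Category TX quantity: three 16.1 oz packs = 1371.72 g.
1371.72 g is within the express courier limit of 2.5 kg for Category TX.

No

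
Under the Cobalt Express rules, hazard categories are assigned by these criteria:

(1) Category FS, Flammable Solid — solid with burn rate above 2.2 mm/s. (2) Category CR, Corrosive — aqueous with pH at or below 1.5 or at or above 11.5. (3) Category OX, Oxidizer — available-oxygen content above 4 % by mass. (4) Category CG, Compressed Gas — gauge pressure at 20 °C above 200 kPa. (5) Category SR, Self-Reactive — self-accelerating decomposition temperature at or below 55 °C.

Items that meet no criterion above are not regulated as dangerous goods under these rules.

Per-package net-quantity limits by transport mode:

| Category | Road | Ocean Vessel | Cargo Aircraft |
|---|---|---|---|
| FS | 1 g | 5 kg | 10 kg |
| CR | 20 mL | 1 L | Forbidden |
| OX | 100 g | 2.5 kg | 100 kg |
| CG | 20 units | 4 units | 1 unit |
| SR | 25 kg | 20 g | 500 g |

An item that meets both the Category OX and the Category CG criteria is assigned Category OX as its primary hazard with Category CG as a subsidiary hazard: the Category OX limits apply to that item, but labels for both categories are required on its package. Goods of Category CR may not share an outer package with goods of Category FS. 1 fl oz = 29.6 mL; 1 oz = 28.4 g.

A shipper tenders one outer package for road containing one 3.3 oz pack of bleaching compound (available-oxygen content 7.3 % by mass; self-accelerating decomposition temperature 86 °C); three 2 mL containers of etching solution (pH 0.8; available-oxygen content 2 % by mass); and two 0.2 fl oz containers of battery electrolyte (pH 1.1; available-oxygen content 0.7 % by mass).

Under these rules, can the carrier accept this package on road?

Yes

Bleaching compound: available-oxygen content 7.3 % by mass > 4 % by mass → Category OX (Oxidizer).
pH 0.8 meets the Category CR criterion (Corrosive), so the etching solution is Category CR.
Battery electrolyte: pH 1.1 ≤ 1.5 → Category CR (Corrosive).
Category CR net quantity: (three 2 mL containers = 6 mL) + (two 0.2 fl oz containers = 11.84 mL) = 17.84 mL.
17.84 mL is within the road limit of 20 mL for Category CR.
Category OX quantity: one 3.3 oz pack = 93.72 g.
93.72 g ≤ 100 g (road limit, Category OX) — within limit.
The segregation rule (Category CR with Category FS) does not apply to Category CR with Category OX.
Every hazard category is within its road limit and no segregation rule is violated.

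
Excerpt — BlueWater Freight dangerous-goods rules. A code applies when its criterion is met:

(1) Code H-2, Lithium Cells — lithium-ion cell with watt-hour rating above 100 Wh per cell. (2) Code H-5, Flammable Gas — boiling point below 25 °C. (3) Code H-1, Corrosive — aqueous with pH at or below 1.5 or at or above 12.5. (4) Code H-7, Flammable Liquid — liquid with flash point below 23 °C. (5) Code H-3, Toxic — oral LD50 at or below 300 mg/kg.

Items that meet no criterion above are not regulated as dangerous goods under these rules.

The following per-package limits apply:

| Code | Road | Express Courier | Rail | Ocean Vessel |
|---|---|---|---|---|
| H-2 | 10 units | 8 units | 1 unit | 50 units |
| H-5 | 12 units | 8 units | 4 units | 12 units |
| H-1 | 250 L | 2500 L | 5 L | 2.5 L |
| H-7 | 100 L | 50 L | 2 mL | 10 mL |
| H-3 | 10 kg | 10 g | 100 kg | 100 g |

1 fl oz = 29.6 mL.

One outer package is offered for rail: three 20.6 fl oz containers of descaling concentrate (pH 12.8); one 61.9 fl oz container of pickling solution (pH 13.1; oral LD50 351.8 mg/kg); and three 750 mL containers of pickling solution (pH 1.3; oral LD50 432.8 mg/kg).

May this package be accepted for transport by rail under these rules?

No

The descaling concentrate has pH 12.8, which is ≥ 12.5, so it is Code H-1 (Corrosive).
The pickling solution has pH 13.1, which is ≥ 12.5, so it is Code H-1 (Corrosive).
The pickling solution has pH 1.3, which is ≤ 1.5, so it is Code H-1 (Corrosive).
Total Code H-1: (three 20.6 fl oz containers = 1829.28 mL) + (one 61.9 fl oz container = 1832.24 mL) + (three 750 mL containers = 2.25 L) = 5911.52 mL.
5911.52 mL exceeds the rail limit of 5 L for Code H-1.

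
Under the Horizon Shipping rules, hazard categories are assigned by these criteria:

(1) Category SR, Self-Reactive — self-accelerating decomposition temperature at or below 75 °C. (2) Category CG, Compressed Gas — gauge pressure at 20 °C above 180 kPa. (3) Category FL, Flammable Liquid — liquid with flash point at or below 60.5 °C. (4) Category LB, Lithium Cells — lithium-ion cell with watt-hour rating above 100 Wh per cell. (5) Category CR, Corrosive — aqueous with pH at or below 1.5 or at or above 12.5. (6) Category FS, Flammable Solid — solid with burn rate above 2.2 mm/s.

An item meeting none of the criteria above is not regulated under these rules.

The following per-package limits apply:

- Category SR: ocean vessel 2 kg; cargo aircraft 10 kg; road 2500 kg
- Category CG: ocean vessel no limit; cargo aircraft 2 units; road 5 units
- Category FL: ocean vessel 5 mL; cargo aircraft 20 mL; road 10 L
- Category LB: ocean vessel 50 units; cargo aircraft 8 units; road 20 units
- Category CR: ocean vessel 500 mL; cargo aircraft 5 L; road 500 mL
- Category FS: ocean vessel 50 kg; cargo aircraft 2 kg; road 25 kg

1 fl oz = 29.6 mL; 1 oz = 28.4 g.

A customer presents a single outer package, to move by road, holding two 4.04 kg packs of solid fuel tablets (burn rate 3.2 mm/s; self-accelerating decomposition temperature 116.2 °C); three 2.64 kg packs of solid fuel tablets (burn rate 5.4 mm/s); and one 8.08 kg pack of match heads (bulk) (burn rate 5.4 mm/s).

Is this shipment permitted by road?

Yes

With burn rate 3.2 mm/s (> 2.2 mm/s), the solid fuel tablets fall in Category FS.
Solid fuel tablets: burn rate 5.4 mm/s > 2.2 mm/s → Category FS (Flammable Solid).
Burn rate 5.4 mm/s meets the Category FS criterion (Flammable Solid), so the match heads (bulk) are Category FS.
Category FS net quantity: (two 4.04 kg packs = 8.08 kg) + (three 2.64 kg packs = 7.92 kg) + 8.08 kg = 24.08 kg.
24.08 kg is within the road limit of 25 kg for Category FS.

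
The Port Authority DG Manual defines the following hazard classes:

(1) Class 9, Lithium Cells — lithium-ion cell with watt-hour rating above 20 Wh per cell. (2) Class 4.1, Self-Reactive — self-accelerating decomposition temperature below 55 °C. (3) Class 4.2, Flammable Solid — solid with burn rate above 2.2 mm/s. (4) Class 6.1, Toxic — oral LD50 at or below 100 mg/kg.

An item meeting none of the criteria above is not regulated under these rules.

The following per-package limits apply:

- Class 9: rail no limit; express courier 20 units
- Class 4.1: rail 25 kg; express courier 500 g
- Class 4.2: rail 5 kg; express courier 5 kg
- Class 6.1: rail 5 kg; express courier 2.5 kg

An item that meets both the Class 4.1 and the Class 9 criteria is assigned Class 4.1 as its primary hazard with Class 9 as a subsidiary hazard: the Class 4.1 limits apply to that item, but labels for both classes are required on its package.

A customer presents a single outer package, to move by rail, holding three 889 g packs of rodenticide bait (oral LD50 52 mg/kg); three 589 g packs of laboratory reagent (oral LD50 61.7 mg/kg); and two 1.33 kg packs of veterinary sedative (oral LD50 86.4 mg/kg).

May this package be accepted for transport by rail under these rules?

No

The rodenticide bait has oral LD50 52 mg/kg, which is ≤ 100 mg/kg, so it is Class 6.1 (Toxic).
Oral LD50 61.7 mg/kg meets the Class 6.1 criterion (Toxic), so the laboratory reagent is Class 6.1.
Oral LD50 86.4 mg/kg meets the Class 6.1 criterion (Toxic), so the veterinary sedative is Class 6.1.
Class 6.1 net quantity: (three 889 g packs = 2.667 kg) + (three 589 g packs = 1.767 kg) + (two 1.33 kg packs = 2.66 kg) = 7.094 kg.
7.094 kg exceeds the rail limit of 5 kg for Class 6.1.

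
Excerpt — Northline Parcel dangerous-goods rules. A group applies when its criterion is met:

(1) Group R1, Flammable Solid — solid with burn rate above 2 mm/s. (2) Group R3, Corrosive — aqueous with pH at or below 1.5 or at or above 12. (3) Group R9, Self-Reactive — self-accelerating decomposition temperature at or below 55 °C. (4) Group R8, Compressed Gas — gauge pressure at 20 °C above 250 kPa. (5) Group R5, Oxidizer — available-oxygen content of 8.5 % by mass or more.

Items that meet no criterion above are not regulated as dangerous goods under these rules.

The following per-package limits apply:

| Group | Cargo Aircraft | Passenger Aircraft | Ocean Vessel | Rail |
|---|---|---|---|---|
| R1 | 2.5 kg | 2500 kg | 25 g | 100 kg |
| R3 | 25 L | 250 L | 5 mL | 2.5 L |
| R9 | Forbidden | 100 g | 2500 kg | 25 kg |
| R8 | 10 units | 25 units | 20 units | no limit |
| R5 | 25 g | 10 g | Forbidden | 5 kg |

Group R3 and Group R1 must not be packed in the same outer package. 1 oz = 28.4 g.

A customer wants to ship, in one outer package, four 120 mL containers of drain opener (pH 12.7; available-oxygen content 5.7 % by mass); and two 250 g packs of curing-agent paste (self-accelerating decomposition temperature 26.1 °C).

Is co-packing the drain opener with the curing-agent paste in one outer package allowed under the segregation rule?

With pH 12.7 (≥ 12), the drain opener falls in Group R3.
The curing-agent paste has self-accelerating decomposition temperature 26.1 °C, which is ≤ 55 °C, so it is Group R9 (Self-Reactive).
No segregation rule bars Group R3 with Group R9.

Yes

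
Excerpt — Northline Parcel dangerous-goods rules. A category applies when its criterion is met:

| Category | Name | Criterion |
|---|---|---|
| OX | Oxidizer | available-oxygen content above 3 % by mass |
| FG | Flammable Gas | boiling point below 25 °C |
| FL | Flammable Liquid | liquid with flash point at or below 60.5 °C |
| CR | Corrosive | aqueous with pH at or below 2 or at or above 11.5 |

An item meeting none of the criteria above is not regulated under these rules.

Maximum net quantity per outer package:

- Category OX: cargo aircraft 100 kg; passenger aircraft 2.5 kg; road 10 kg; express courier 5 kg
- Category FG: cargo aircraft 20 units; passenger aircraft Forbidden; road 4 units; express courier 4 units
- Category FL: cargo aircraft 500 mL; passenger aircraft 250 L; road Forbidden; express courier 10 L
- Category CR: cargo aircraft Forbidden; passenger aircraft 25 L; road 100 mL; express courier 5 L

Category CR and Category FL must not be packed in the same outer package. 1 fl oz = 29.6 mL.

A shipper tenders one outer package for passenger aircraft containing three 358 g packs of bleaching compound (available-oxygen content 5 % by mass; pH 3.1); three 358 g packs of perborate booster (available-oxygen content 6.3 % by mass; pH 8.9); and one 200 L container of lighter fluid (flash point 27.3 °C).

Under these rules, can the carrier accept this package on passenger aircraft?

With available-oxygen content 5 % by mass (> 3 % by mass), the bleaching compound falls in Category OX.
With available-oxygen content 6.3 % by mass (> 3 % by mass), the perborate booster falls in Category OX.
Flash point 27.3 °C meets the Category FL criterion (Flammable Liquid), so the lighter fluid is Category FL.
Category FL quantity: 200 L.
That is within the Category FL passenger aircraft limit of 250 L.
Total Category OX: (three 358 g packs = 1.074 kg) + (three 358 g packs = 1.074 kg) = 2.148 kg.
That is within the Category OX passenger aircraft limit of 2.5 kg.
The segregation rule (Category CR with Category FL) does not apply to Category FL with Category OX.
Every hazard category is within its passenger aircraft limit and no segregation rule is violated.

Yes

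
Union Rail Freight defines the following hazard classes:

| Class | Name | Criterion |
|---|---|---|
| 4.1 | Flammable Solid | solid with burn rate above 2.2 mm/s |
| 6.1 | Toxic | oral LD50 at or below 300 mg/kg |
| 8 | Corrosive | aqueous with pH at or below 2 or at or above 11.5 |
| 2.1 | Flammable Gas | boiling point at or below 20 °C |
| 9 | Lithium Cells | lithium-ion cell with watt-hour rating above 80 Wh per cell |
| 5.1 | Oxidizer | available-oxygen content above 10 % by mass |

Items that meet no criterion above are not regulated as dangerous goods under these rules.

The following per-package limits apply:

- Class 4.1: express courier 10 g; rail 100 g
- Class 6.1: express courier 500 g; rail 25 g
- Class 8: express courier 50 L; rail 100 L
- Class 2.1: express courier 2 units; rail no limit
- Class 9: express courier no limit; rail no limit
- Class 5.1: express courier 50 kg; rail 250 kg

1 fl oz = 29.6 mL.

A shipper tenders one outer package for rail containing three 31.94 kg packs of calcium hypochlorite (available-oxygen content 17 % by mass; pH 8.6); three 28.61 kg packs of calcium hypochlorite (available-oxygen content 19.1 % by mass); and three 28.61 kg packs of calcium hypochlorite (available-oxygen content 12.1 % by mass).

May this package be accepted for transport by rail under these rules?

Calcium hypochlorite: available-oxygen content 17 % by mass > 10 % by mass → Class 5.1 (Oxidizer).
Available-oxygen content 19.1 % by mass meets the Class 5.1 criterion (Oxidizer), so the calcium hypochlorite is Class 5.1.
The calcium hypochlorite has available-oxygen content 12.1 % by mass, which is > 10 % by mass, so it is Class 5.1 (Oxidizer).
Class 5.1 net quantity: (three 31.94 kg packs = 95.82 kg) + (three 28.61 kg packs = 85.83 kg) + (three 28.61 kg packs = 85.83 kg) = 267.48 kg.
That exceeds the Class 5.1 rail limit of 250 kg.

No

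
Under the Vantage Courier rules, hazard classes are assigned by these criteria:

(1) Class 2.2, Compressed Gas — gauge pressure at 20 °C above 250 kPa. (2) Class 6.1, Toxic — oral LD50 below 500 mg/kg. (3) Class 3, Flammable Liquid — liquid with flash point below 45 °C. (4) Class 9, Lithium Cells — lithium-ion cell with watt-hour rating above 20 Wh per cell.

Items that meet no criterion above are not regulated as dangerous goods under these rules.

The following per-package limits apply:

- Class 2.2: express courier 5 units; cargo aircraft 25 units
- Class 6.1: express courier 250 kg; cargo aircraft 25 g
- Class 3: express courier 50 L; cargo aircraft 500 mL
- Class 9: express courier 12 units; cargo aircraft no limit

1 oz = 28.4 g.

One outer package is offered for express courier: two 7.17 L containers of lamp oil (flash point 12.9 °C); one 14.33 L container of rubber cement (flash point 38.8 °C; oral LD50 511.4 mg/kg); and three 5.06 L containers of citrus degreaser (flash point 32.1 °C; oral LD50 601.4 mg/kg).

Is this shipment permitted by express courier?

With flash point 12.9 °C (< 45 °C), the lamp oil falls in Class 3.
The rubber cement has flash point 38.8 °C, which is < 45 °C, so it is Class 3 (Flammable Liquid).
With flash point 32.1 °C (< 45 °C), the citrus degreaser falls in Class 3.
Total Class 3: (two 7.17 L containers = 14.34 L) + 14.33 L + (three 5.06 L containers = 15.18 L) = 43.85 L.
That is within the Class 3 express courier limit of 50 L.

Yes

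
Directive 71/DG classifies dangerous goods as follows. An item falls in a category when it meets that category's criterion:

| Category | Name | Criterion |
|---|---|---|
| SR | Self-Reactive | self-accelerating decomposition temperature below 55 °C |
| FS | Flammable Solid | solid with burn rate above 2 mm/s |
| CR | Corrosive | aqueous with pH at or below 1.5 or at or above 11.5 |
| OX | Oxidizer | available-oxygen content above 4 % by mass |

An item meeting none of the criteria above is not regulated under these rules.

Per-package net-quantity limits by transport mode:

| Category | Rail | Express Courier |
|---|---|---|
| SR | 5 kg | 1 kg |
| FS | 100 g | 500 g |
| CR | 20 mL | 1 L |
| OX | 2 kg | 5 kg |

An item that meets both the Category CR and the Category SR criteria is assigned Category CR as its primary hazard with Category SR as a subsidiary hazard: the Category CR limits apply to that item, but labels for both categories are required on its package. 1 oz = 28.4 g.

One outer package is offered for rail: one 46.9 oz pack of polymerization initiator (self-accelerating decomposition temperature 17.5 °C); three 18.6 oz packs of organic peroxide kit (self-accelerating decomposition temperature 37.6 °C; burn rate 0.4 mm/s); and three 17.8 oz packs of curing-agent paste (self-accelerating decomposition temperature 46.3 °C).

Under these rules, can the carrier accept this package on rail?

Yes

Self-accelerating decomposition temperature 17.5 °C meets the Category SR criterion (Self-Reactive), so the polymerization initiator is Category SR.
Organic peroxide kit: self-accelerating decomposition temperature 37.6 °C < 55 °C → Category SR (Self-Reactive).
The curing-agent paste has self-accelerating decomposition temperature 46.3 °C, which is < 55 °C, so it is Category SR (Self-Reactive).
Total Category SR: (one 46.9 oz pack = 1331.96 g) + (three 18.6 oz packs = 1584.72 g) + (three 17.8 oz packs = 1516.56 g) = 4433.24 g.
That is within the Category SR rail limit of 5 kg.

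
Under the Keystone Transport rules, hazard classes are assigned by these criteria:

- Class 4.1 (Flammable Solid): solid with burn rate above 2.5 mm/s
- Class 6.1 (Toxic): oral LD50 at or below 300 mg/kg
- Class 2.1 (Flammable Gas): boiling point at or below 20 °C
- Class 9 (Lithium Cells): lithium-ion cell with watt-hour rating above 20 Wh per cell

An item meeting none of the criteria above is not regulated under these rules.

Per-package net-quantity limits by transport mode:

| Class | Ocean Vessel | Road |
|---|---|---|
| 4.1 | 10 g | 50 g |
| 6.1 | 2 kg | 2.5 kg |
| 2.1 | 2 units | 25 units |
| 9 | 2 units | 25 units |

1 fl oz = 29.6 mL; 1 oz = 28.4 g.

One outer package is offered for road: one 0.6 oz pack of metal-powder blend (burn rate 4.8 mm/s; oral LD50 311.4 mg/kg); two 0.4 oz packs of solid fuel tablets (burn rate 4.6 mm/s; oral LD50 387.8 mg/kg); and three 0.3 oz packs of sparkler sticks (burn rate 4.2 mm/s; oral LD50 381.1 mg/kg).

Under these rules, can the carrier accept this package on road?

Burn rate 4.8 mm/s meets the Class 4.1 criterion (Flammable Solid), so the metal-powder blend is Class 4.1.
With burn rate 4.6 mm/s (> 2.5 mm/s), the solid fuel tablets fall in Class 4.1.
Burn rate 4.2 mm/s meets the Class 4.1 criterion (Flammable Solid), so the sparkler sticks are Class 4.1.
Total Class 4.1: (one 0.6 oz pack = 17.04 g) + (two 0.4 oz packs = 22.72 g) + (three 0.3 oz packs = 25.56 g) = 65.32 g.
That exceeds the Class 4.1 road limit of 50 g.

No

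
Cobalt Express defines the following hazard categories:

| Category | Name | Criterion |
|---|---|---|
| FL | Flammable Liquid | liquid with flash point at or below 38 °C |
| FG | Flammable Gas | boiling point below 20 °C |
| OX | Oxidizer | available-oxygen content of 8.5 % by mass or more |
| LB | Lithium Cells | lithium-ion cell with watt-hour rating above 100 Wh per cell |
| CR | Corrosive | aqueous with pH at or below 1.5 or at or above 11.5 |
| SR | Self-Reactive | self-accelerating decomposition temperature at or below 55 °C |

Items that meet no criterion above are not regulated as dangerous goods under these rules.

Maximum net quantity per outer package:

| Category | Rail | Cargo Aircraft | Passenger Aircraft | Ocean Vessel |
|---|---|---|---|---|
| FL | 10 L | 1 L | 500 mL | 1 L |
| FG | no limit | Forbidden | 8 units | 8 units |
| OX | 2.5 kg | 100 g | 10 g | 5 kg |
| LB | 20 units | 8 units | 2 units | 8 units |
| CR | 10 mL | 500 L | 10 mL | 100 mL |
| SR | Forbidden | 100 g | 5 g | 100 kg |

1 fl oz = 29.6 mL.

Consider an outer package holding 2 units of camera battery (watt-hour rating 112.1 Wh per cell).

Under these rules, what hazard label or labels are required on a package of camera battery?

Category LB

Watt-hour rating 112.1 Wh per cell meets the Category LB criterion (Lithium Cells), so the camera battery is Category LB.
Only the Category LB label is required.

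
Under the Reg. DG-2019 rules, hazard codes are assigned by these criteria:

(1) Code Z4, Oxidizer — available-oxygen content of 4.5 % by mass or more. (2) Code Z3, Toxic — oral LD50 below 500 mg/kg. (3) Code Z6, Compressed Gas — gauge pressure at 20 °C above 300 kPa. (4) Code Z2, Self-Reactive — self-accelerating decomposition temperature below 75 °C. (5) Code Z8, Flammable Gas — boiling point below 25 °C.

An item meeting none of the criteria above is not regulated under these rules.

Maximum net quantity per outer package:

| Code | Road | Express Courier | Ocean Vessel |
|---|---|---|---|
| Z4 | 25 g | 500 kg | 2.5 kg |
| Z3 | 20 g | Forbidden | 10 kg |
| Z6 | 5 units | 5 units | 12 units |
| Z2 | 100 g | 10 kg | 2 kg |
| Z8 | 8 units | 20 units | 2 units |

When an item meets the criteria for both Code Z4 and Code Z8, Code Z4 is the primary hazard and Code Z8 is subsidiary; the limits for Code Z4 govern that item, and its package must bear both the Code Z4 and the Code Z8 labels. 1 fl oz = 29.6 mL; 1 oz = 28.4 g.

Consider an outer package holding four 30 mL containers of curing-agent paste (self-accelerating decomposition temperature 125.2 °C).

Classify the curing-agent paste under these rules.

Not regulated

self-accelerating decomposition temperature 125.2 °C is not below 75 °C, so Code Z2 does not apply.
No criterion is met, so the item is not regulated.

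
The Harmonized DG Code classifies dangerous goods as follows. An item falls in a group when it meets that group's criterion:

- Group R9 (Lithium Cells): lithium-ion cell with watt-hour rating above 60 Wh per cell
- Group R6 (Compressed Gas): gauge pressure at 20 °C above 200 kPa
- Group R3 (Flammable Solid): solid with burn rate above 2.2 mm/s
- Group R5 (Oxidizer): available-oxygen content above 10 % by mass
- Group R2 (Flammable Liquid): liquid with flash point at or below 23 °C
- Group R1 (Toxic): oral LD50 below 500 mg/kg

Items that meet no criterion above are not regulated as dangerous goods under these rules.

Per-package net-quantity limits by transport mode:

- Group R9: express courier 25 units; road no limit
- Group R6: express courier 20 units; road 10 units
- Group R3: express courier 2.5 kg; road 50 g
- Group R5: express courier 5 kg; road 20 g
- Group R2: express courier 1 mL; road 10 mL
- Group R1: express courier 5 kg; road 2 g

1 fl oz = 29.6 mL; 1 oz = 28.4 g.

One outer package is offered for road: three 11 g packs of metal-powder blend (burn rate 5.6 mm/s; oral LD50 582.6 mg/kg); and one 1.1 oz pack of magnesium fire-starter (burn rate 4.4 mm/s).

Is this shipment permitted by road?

The metal-powder blend has burn rate 5.6 mm/s, which is > 2.2 mm/s, so it is Group R3 (Flammable Solid).
The magnesium fire-starter has burn rate 4.4 mm/s, which is > 2.2 mm/s, so it is Group R3 (Flammable Solid).
Total Group R3: (three 11 g packs = 33 g) + (one 1.1 oz pack = 31.24 g) = 64.24 g.
That exceeds the Group R3 road limit of 50 g.

No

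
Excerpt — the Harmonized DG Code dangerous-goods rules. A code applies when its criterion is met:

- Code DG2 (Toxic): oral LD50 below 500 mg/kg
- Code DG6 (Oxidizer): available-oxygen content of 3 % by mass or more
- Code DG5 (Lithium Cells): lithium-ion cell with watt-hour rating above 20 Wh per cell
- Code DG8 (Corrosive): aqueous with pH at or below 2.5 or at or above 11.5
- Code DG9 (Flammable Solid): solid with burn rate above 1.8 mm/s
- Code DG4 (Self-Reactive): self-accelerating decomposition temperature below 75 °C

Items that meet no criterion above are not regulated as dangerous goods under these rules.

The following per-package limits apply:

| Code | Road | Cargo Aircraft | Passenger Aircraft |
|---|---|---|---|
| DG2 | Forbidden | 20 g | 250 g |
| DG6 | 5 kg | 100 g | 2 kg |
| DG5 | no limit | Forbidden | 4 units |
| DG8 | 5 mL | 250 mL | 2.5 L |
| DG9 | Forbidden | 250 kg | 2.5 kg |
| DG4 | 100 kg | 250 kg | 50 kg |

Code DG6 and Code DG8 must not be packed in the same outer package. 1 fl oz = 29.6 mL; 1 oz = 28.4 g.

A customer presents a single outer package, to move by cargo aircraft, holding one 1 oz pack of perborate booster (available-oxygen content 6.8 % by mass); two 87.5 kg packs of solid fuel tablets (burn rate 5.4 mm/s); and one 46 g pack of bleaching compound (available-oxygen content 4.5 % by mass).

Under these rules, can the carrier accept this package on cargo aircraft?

Yes

Perborate booster: available-oxygen content 6.8 % by mass ≥ 3 % by mass → Code DG6 (Oxidizer).
With burn rate 5.4 mm/s (> 1.8 mm/s), the solid fuel tablets fall in Code DG9.
Bleaching compound: available-oxygen content 4.5 % by mass ≥ 3 % by mass → Code DG6 (Oxidizer).
Code DG6 net quantity: (one 1 oz pack = 28.4 g) + 46 g = 74.4 g.
74.4 g is within the cargo aircraft limit of 100 g for Code DG6.
Code DG9 quantity: two 87.5 kg packs = 175 kg.
175 kg is within the cargo aircraft limit of 250 kg for Code DG9.
The segregation rule (Code DG6 with Code DG8) does not apply to Code DG6 with Code DG9.
Every hazard code is within its cargo aircraft limit and no segregation rule is violated.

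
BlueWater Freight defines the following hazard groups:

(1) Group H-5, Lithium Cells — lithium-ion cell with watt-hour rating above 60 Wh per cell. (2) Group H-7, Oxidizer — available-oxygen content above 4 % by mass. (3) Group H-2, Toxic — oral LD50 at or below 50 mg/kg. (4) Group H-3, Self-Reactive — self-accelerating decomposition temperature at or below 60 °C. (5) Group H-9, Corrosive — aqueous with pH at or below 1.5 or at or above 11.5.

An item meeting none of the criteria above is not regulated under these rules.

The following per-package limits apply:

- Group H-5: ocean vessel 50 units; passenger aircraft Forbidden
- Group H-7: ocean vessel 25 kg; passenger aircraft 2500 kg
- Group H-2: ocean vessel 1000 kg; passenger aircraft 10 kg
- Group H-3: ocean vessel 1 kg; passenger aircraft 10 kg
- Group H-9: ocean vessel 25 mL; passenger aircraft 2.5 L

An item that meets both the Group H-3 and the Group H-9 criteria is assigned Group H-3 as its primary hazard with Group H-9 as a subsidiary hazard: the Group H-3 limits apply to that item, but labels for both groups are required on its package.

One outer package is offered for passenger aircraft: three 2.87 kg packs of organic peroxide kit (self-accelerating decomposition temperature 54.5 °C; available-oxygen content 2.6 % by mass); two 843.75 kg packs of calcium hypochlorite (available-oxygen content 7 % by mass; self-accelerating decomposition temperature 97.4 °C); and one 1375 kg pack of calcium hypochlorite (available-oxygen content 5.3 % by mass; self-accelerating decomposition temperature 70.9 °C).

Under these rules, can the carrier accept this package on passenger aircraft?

Organic peroxide kit: self-accelerating decomposition temperature 54.5 °C ≤ 60 °C → Group H-3 (Self-Reactive).
With available-oxygen content 7 % by mass (> 4 % by mass), the calcium hypochlorite falls in Group H-7.
Available-oxygen content 5.3 % by mass meets the Group H-7 criterion (Oxidizer), so the calcium hypochlorite is Group H-7.
Total Group H-7: (two 843.75 kg packs = 1687.5 kg) + 1375 kg = 3062.5 kg.
That exceeds the Group H-7 passenger aircraft limit of 2500 kg.
Group H-3 quantity: three 2.87 kg packs = 8.61 kg.
That is within the Group H-3 passenger aircraft limit of 10 kg.

No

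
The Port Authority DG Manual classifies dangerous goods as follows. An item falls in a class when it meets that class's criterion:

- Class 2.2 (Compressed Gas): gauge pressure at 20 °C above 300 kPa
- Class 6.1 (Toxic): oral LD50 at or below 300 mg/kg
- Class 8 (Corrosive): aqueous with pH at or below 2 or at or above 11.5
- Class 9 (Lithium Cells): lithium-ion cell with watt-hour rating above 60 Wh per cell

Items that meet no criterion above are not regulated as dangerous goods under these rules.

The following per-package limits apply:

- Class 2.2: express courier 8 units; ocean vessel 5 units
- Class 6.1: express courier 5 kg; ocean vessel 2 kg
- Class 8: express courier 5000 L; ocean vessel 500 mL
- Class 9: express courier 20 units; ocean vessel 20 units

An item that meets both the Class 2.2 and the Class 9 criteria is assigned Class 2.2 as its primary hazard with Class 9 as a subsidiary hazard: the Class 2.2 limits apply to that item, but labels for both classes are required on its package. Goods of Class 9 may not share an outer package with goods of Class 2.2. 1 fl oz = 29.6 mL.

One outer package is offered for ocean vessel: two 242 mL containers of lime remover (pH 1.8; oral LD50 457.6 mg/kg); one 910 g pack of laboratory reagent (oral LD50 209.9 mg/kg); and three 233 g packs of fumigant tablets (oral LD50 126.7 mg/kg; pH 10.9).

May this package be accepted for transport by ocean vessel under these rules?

pH 1.8 meets the Class 8 criterion (Corrosive), so the lime remover is Class 8.
The laboratory reagent has oral LD50 209.9 mg/kg, which is ≤ 300 mg/kg, so it is Class 6.1 (Toxic).
Fumigant tablets: oral LD50 126.7 mg/kg ≤ 300 mg/kg → Class 6.1 (Toxic).
Class 8 quantity: two 242 mL containers = 484 mL.
That is within the Class 8 ocean vessel limit of 500 mL.
Class 6.1 net quantity: 910 g + (three 233 g packs = 699 g) = 1.609 kg.
That is within the Class 6.1 ocean vessel limit of 2 kg.
The segregation rule (Class 9 with Class 2.2) does not apply to Class 8 with Class 6.1.
Every hazard class is within its ocean vessel limit and no segregation rule is violated.

Yes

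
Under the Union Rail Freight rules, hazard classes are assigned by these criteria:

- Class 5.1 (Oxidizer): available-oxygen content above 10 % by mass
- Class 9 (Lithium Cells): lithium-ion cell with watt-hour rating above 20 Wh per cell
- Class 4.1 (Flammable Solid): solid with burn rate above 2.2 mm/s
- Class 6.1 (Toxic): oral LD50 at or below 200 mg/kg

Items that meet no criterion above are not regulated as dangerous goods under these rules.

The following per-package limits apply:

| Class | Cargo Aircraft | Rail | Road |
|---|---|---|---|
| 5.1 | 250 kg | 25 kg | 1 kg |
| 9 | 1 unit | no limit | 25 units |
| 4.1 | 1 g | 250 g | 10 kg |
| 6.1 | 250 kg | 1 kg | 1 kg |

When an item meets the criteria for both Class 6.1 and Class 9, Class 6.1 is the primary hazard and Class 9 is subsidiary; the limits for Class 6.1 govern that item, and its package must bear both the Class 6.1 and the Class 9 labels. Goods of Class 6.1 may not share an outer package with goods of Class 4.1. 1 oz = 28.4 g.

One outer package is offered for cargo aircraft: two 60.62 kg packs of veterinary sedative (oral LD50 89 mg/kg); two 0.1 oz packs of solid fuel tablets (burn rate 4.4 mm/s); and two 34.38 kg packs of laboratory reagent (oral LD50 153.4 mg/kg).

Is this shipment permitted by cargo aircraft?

With oral LD50 89 mg/kg (≤ 200 mg/kg), the veterinary sedative falls in Class 6.1.
The solid fuel tablets have burn rate 4.4 mm/s, which is > 2.2 mm/s, so they are Class 4.1 (Flammable Solid).
With oral LD50 153.4 mg/kg (≤ 200 mg/kg), the laboratory reagent falls in Class 6.1.
Class 6.1 net quantity: (two 60.62 kg packs = 121.24 kg) + (two 34.38 kg packs = 68.76 kg) = 190 kg.
190 kg is within the cargo aircraft limit of 250 kg for Class 6.1.
Class 4.1 quantity: two 0.1 oz packs = 5.68 g.
5.68 g exceeds the cargo aircraft limit of 1 g for Class 4.1.
Class 6.1 and Class 4.1 may not share an outer package.

No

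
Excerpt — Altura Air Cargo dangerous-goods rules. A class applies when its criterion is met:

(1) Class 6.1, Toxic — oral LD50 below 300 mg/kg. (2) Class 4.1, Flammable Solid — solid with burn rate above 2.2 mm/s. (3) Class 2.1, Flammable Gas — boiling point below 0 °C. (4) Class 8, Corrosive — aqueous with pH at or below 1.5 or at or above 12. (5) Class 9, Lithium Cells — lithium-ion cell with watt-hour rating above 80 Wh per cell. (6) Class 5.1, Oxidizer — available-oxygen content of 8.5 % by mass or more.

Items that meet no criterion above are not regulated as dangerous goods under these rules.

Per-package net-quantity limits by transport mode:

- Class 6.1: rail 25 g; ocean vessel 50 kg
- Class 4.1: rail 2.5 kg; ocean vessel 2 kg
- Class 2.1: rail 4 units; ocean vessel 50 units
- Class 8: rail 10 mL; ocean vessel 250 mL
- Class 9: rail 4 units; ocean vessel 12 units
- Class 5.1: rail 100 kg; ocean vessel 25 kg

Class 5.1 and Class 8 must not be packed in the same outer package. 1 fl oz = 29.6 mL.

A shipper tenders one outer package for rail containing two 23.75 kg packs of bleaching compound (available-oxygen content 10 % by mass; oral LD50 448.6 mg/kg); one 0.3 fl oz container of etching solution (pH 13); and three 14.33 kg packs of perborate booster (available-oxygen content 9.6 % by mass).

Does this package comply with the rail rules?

With available-oxygen content 10 % by mass (≥ 8.5 % by mass), the bleaching compound falls in Class 5.1.
The etching solution has pH 13, which is ≥ 12, so it is Class 8 (Corrosive).
The perborate booster has available-oxygen content 9.6 % by mass, which is ≥ 8.5 % by mass, so it is Class 5.1 (Oxidizer).
Total Class 5.1: (two 23.75 kg packs = 47.5 kg) + (three 14.33 kg packs = 42.99 kg) = 90.49 kg.
90.49 kg is within the rail limit of 100 kg for Class 5.1.
Class 8 quantity: one 0.3 fl oz container = 8.88 mL.
8.88 mL ≤ 10 mL (rail limit, Class 8) — within limit.
Class 5.1 and Class 8 may not share an outer package.

No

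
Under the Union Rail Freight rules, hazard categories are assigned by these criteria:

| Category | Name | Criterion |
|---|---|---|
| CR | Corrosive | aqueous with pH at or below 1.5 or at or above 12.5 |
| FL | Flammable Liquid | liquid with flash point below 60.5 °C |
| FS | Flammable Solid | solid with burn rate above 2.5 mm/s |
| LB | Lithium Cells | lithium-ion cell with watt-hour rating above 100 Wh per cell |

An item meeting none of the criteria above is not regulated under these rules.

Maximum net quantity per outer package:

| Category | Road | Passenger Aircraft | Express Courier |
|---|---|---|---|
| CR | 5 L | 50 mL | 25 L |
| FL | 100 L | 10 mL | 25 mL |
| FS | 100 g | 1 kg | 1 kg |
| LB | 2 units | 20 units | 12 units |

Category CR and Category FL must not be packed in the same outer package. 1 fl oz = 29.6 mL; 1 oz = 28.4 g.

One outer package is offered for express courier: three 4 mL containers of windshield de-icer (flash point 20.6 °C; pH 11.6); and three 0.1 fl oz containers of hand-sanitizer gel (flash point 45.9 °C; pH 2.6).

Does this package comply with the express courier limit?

Yes

Flash point 20.6 °C meets the Category FL criterion (Flammable Liquid), so the windshield de-icer is Category FL.
Hand-sanitizer gel: flash point 45.9 °C < 60.5 °C → Category FL (Flammable Liquid).
Total Category FL: (three 4 mL containers = 12 mL) + (three 0.1 fl oz containers = 8.88 mL) = 20.88 mL.
20.88 mL ≤ 25 mL (express courier limit, Category FL) — within limit.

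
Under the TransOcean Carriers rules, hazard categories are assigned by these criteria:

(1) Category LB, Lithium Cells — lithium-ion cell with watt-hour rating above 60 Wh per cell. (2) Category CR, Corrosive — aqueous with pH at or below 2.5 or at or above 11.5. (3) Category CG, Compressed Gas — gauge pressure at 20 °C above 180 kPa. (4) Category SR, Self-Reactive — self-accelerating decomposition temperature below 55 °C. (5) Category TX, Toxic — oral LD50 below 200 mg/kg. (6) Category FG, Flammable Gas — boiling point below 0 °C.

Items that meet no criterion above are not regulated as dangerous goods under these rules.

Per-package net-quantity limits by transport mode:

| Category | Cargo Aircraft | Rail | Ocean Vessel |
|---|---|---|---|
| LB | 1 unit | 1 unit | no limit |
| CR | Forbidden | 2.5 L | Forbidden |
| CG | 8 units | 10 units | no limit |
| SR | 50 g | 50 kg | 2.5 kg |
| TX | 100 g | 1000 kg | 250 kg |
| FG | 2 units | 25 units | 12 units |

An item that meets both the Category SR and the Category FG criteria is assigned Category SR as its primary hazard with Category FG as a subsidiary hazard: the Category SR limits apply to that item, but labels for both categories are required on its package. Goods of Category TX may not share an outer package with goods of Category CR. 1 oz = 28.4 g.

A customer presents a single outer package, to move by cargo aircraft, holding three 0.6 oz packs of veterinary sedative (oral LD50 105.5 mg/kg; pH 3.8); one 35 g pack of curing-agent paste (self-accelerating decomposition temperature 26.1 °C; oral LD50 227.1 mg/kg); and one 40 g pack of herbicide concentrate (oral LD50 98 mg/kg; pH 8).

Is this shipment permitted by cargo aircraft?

Oral LD50 105.5 mg/kg meets the Category TX criterion (Toxic), so the veterinary sedative is Category TX.
Self-accelerating decomposition temperature 26.1 °C meets the Category SR criterion (Self-Reactive), so the curing-agent paste is Category SR.
With oral LD50 98 mg/kg (< 200 mg/kg), the herbicide concentrate falls in Category TX.
Category TX net quantity: (three 0.6 oz packs = 51.12 g) + 40 g = 91.12 g.
91.12 g ≤ 100 g (cargo aircraft limit, Category TX) — within limit.
Category SR quantity: 35 g.
35 g ≤ 50 g (cargo aircraft limit, Category SR) — within limit.
The segregation rule (Category TX with Category CR) does not apply to Category TX with Category SR.
Every hazard category is within its cargo aircraft limit and no segregation rule is violated.

Yes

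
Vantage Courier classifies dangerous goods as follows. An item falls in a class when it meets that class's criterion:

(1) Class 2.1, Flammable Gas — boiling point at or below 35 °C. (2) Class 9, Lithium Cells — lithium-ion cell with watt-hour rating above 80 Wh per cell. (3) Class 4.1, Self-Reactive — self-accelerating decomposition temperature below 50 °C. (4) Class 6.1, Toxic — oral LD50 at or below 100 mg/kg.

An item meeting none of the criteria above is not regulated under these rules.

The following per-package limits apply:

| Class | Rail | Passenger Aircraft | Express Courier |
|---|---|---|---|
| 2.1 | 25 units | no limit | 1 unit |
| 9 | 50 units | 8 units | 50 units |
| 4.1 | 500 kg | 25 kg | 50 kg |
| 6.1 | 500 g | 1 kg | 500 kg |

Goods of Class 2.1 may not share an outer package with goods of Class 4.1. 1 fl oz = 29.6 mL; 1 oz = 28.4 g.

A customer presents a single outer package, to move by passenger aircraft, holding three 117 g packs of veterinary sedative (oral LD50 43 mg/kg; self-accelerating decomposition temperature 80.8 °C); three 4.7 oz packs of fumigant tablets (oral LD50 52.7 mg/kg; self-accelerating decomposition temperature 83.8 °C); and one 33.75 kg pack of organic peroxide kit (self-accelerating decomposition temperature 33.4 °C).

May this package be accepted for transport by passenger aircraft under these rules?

The veterinary sedative has oral LD50 43 mg/kg, which is ≤ 100 mg/kg, so it is Class 6.1 (Toxic).
Oral LD50 52.7 mg/kg meets the Class 6.1 criterion (Toxic), so the fumigant tablets are Class 6.1.
The organic peroxide kit has self-accelerating decomposition temperature 33.4 °C, which is < 50 °C, so it is Class 4.1 (Self-Reactive).
Class 4.1 quantity: 33.75 kg.
33.75 kg exceeds the passenger aircraft limit of 25 kg for Class 4.1.
Total Class 6.1: (three 117 g packs = 351 g) + (three 4.7 oz packs = 400.44 g) = 751.44 g.
That is within the Class 6.1 passenger aircraft limit of 1 kg.
The segregation rule (Class 2.1 with Class 4.1) does not apply to Class 4.1 with Class 6.1.

No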